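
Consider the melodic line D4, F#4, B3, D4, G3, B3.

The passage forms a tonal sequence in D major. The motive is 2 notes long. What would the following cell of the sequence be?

With a 2-note motive the entries are D4, B3, G3, each down a 3rd from the previous.
Statement 4 starts on E3 and keeps the same diatonic contour: E3 G3.

E3 G3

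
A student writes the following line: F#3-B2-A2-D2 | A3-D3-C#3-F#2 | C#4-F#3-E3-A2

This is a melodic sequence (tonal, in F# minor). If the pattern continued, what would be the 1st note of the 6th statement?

The unit is 4 notes. Position-1 pitches of the 3 shown cells: F#3, A3, C#4.
Extending up a 3rd: E4 → G#4 → B4.

B4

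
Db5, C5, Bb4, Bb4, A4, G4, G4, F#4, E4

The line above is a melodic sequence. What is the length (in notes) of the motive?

There are 9 notes; a 3-note unit gives 3 cells:
Db5 C5 Bb4 | Bb4 A4 G4 | G4 F#4 E4
That's a consistent down a 3rd shift per cell, and no other grouping gives one.

3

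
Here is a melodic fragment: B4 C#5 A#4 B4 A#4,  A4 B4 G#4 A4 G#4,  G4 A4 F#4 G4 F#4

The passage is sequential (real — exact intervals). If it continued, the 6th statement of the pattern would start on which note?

Db4

With a 5-note motive the entries are B4, A4, G4, each down a 2nd from the previous.
Continuing: F4 → Eb4 → Db4. Statement 6 starts on Db4.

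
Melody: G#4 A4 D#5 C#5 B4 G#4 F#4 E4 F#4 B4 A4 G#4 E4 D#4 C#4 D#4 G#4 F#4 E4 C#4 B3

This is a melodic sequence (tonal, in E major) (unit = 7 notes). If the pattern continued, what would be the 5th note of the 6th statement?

F#3

Grouping in 7s, the 5th note of each cell is B4, G#4, E4.
Each moves down a 3rd. Continuing: C#4 → A3 → F#3.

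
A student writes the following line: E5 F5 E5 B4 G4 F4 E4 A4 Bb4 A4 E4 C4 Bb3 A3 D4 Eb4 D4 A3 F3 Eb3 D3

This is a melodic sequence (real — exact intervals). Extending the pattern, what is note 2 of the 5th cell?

Db3

The unit is 7 notes. Position-2 pitches of the 3 shown cells: F5, Bb4, Eb4.
Each moves down a 5th. Continuing: Ab3 → Db3.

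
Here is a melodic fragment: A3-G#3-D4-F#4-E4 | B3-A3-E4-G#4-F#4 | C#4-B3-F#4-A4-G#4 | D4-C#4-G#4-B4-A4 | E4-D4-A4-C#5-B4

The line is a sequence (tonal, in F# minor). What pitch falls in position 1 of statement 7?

Grouping in 5s, the 1st note of each cell is A3, B3, C#4, D4, E4.
Extending up a 2nd: F#4 → G#4.

G#4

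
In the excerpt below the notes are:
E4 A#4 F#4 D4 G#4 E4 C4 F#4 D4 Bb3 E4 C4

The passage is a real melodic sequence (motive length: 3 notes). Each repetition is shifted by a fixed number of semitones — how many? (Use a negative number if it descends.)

The 3-note cells begin on E4, D4, C4, Bb3 — each down a 2nd from the last.
Counting half-steps from E4 to D4: -2.

-2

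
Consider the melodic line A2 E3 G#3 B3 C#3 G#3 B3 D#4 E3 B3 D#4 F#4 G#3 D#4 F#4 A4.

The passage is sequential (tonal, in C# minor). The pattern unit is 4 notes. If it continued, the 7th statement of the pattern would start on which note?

F#4

Taking 4-note groups, the heads are A2, C#3, E3, G#3: the pattern moves up a 3rd.
Continuing: B3 → D#4 → F#4. Statement 7 starts on F#4.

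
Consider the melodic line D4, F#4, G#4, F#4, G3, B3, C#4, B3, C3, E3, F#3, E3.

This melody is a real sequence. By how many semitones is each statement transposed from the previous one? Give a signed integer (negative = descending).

The 4-note cells begin on D4, G3, C3 — each down a 5th from the last.
Counting half-steps from D4 to G3: -7.

-7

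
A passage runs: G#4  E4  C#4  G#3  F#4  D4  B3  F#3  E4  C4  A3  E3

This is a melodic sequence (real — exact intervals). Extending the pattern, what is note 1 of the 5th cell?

C4

The unit is 4 notes. Position-1 pitches of the 3 shown cells: G#4, F#4, E4.
Extending down a 2nd: D4 → C4.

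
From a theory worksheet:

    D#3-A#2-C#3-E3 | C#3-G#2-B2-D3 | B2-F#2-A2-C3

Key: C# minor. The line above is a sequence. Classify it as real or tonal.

Each cell has the same semitone pattern (-5, 3, 3) — intervals are preserved exactly.
And A#2 lies outside C# minor, so the sequence is real rather than tonal.

real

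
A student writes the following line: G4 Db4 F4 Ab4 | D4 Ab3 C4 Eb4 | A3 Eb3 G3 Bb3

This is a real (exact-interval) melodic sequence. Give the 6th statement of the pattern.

The 4-note cells begin on G4, D4, A3 — each down a 4th from the last.
Extending down a 4th: E3 → B2 → F#2.
So cell 6 is F#2 C2 E2 G2.

F#2 C2 E2 G2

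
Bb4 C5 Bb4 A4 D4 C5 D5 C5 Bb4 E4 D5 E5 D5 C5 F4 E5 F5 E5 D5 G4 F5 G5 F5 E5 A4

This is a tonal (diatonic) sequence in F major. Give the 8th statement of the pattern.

Bb5 C6 Bb5 A5 D5

Unit = 5 notes; the statements start on Bb4, C5, D5, E5, F5, moving up a 2nd each time.
Carrying on: G5 → A5 → Bb5.
From Bb5 the diatonic shape gives Bb5 C6 Bb5 A5 D5.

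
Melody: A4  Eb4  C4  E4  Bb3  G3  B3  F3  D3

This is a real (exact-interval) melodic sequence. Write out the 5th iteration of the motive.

C#3 G2 E2

The 3-note cells begin on A4, E4, B3 — each down a 4th from the last.
Extending down a 4th: F#3 → C#3.
So cell 5 is C#3 G2 E2.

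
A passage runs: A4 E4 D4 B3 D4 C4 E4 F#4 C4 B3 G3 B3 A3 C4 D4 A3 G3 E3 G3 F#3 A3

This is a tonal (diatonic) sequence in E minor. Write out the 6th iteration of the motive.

Unit = 7 notes; the statements start on A4, F#4, D4, moving down a 3rd each time.
Continuing the starts: B3 → G3 → E3.
So cell 6 is E3 B2 A2 F#2 A2 G2 B2.

E3 B2 A2 F#2 A2 G2 B2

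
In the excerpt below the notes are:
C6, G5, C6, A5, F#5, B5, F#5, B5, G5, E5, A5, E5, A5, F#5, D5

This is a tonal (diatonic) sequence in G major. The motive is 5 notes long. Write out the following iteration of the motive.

With a 5-note motive the entries are C6, B5, A5, each down a 2nd from the previous.
So cell 4 is G5 D5 G5 E5 C5.

G5 D5 G5 E5 C5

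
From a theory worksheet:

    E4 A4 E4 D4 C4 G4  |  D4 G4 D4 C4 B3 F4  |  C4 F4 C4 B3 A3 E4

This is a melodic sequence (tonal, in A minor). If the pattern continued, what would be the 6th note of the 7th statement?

A3

With 6-note cells, note 6 of each statement runs G4, F4, E4.
Each moves down a 2nd. Continuing: D4 → C4 → B3 → A3.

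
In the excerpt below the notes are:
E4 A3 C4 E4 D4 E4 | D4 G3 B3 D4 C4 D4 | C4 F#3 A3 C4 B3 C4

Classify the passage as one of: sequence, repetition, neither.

sequence

Each 6-note cell is the previous one transposed down a 2nd.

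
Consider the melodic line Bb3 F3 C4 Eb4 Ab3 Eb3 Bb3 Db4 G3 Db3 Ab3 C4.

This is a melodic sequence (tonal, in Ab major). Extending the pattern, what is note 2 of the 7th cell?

With 4-note cells, note 2 of each statement runs F3, Eb3, Db3.
Each moves down a 2nd. Continuing: C3 → Bb2 → Ab2 → G2.

G2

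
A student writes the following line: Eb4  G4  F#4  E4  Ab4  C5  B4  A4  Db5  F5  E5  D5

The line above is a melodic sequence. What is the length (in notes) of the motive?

4

12 notes total. Splitting into 3 groups of 4:
Eb4 G4 F#4 E4 | Ab4 C5 B4 A4 | Db5 F5 E5 D5
Every group is a transposition up a 4th of the one before; no shorter unit works.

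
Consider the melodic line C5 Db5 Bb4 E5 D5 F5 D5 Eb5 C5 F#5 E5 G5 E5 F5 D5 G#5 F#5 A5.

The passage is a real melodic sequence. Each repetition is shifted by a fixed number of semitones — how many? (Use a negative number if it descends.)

2

Unit = 6 notes; the statements start on C5, D5, E5, moving up a 2nd each time.
Counting half-steps from C5 to D5: 2.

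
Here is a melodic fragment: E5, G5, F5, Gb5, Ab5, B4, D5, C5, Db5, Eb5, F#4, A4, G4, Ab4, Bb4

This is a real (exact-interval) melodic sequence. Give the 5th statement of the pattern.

G#3 B3 A3 Bb3 C4

Unit = 5 notes; the statements start on E5, B4, F#4, moving down a 4th each time.
Carrying on: C#4 → G#3.
From G#3 the exact shape gives G#3 B3 A3 Bb3 C4.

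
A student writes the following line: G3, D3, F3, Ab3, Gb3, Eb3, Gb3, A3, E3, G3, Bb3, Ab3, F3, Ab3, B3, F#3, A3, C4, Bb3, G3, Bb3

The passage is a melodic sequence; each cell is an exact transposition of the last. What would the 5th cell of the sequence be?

The 7-note cells begin on G3, A3, B3 — each up a 2nd from the last.
Carrying on: C#4 → D#4.
From D#4 the exact shape gives D#4 A#3 C#4 E4 D4 B3 D4.

D#4 A#3 C#4 E4 D4 B3 D4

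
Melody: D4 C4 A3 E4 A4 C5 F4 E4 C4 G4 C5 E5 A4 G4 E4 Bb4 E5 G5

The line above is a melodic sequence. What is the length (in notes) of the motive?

6

Try groups of 6 (3 cells in 18 notes):
D4 C4 A3 E4 A4 C5 | F4 E4 C4 G4 C5 E5 | A4 G4 E4 Bb4 E5 G5
Each cell is the previous one up a 3rd — so the unit is 6 notes.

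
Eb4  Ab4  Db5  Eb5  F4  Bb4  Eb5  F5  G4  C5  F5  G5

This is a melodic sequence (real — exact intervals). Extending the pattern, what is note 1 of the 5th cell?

B4

Grouping in 4s, the 1st note of each cell is Eb4, F4, G4.
Each moves up a 2nd. Continuing: A4 → B4.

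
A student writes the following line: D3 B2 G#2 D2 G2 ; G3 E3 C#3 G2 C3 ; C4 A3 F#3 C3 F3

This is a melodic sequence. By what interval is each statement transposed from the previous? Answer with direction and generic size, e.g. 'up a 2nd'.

up a 4th

Taking 5-note groups, the heads are D3, G3, C4: the pattern moves up a 4th.
From D3 to G3: up a 4th.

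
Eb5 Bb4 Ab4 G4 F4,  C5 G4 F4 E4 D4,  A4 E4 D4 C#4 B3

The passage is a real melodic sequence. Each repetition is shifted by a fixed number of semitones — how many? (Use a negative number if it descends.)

-3

The 5-note cells begin on Eb5, C5, A4 — each down a 3rd from the last.
Counting half-steps from Eb5 to C5: -3.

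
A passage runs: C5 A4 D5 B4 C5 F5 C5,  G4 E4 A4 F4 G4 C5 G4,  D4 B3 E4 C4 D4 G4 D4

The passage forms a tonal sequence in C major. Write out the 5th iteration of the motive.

Unit = 7 notes; the statements start on C5, G4, D4, moving down a 4th each time.
Carrying on: A3 → E3.
So cell 5 is E3 C3 F3 D3 E3 A3 E3.

E3 C3 F3 D3 E3 A3 E3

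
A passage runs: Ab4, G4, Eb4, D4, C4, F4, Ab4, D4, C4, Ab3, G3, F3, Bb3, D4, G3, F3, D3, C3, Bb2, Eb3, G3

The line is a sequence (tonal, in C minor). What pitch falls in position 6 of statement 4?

Ab2

The unit is 7 notes. Position-6 pitches of the 3 shown cells: F4, Bb3, Eb3.
One more down a 5th gives Ab2.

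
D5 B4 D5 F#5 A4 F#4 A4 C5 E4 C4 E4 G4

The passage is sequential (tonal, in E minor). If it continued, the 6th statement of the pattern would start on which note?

Unit = 4 notes; the statements start on D5, A4, E4, moving down a 4th each time.
Extending the heads down a 4th: B3 → F#3 → C3.

C3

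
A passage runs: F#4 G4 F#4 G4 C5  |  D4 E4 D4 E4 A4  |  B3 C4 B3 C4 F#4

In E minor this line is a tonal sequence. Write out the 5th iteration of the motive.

E3 F#3 E3 F#3 B3

The 5-note cells begin on F#4, D4, B3 — each down a 3rd from the last.
Continuing the starts: G3 → E3.
So cell 5 is E3 F#3 E3 F#3 B3.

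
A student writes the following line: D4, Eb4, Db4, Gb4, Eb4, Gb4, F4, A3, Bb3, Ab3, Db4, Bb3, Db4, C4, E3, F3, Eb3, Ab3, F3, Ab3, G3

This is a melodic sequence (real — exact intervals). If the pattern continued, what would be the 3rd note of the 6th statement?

C2

With 7-note cells, note 3 of each statement runs Db4, Ab3, Eb3.
Extending down a 4th: Bb2 → F2 → C2.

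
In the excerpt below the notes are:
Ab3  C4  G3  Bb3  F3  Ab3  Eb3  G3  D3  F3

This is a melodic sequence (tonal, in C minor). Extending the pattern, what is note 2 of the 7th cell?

With 2-note cells, note 2 of each statement runs C4, Bb3, Ab3, G3, F3.
Carrying that down a 2nd forward: Eb3 → D3.

D3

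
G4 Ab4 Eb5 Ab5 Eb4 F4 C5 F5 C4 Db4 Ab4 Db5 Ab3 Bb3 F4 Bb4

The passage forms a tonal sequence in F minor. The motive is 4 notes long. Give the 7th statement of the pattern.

Taking 4-note groups, the heads are G4, Eb4, C4, Ab3: the pattern moves down a 3rd.
Carrying on: F3 → Db3 → Bb2.
Statement 7 starts on Bb2 and keeps the same diatonic contour: Bb2 C3 G3 C4.

Bb2 C3 G3 C4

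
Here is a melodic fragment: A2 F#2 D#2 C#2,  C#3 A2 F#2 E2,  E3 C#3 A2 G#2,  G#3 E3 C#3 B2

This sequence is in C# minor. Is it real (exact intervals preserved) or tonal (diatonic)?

Every note is diatonic to C# minor.
Cell 1 has -3 semitones from note 1 to 2, but cell 2 has -4 — the interval quality changes while the contour stays the same, which is the hallmark of a tonal sequence.

tonal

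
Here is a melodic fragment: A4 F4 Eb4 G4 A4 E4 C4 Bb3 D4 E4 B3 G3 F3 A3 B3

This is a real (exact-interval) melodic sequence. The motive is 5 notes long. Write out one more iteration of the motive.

F#3 D3 C3 E3 F#3

Unit = 5 notes; the statements start on A4, E4, B3, moving down a 4th each time.
Statement 4 starts on F#3 and keeps the same exact contour: F#3 D3 C3 E3 F#3.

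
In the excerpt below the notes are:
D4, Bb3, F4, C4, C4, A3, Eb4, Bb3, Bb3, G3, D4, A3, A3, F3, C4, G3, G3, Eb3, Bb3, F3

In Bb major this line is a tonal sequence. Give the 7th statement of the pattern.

Eb3 C3 G3 D3

Unit = 4 notes; the statements start on D4, C4, Bb3, A3, G3, moving down a 2nd each time.
Continuing the starts: F3 → Eb3.
From Eb3 the diatonic shape gives Eb3 C3 G3 D3.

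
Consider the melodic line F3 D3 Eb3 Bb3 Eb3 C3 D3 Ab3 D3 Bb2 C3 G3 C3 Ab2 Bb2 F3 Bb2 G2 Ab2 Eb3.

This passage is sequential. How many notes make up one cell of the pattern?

Try groups of 4 (5 cells in 20 notes):
F3 D3 Eb3 Bb3 | Eb3 C3 D3 Ab3 | D3 Bb2 C3 G3 | C3 Ab2 Bb2 F3 | Bb2 G2 Ab2 Eb3
Every group is a transposition down a 2nd of the one before; no shorter unit works.

4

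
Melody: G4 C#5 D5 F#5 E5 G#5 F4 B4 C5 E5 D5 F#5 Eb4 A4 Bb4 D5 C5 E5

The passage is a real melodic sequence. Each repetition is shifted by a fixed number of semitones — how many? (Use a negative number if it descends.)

-2

Taking 6-note groups, the heads are G4, F4, Eb4: the pattern moves down a 2nd.
Counting half-steps from G4 to F4: -2.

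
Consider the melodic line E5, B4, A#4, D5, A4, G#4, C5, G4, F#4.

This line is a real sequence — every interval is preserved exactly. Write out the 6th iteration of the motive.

The 3-note cells begin on E5, D5, C5 — each down a 2nd from the last.
Extending down a 2nd: Bb4 → Ab4 → Gb4.
Statement 6 starts on Gb4 and keeps the same exact contour: Gb4 Db4 C4.

Gb4 Db4 C4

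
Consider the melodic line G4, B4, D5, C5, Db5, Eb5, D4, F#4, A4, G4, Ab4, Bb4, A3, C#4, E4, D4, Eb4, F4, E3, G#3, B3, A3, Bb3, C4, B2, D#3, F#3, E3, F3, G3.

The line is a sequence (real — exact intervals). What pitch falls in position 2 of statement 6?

The unit is 6 notes. Position-2 pitches of the 5 shown cells: B4, F#4, C#4, G#3, D#3.
Each moves down a 4th; the next is A#2.

A#2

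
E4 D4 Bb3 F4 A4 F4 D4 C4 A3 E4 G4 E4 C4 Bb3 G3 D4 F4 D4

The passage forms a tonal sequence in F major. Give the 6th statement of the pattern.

With a 6-note motive the entries are E4, D4, C4, each down a 2nd from the previous.
Carrying on: Bb3 → A3 → G3.
From G3 the diatonic shape gives G3 F3 D3 A3 C4 A3.

G3 F3 D3 A3 C4 A3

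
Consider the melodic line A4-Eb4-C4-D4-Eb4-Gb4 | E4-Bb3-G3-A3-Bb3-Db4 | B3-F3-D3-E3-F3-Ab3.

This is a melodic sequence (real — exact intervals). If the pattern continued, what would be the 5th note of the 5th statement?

G2

Grouping in 6s, the 5th note of each cell is Eb4, Bb3, F3.
Each moves down a 4th. Continuing: C3 → G2.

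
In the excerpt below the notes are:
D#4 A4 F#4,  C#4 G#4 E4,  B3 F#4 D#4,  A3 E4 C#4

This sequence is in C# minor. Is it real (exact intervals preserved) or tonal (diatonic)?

Every note is diatonic to C# minor.
Cell 1 has +6 semitones from note 1 to 2, but cell 2 has +7 — the interval quality changes while the contour stays the same, which is the hallmark of a tonal sequence.

tonal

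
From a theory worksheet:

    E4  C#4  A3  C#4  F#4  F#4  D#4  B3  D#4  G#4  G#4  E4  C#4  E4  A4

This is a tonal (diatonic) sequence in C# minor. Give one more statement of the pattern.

The 5-note cells begin on E4, F#4, G#4 — each up a 2nd from the last.
So cell 4 is A4 F#4 D#4 F#4 B4.

A4 F#4 D#4 F#4 B4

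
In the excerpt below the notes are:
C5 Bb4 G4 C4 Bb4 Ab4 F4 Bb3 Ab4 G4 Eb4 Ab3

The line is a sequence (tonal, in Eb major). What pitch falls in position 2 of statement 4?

With 4-note cells, note 2 of each statement runs Bb4, Ab4, G4.
From G4, down a 2nd gives F4.

F4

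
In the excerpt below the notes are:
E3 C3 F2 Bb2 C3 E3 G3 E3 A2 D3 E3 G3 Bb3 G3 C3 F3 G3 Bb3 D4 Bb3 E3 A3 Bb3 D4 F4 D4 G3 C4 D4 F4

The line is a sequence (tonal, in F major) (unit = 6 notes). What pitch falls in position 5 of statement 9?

E5

The unit is 6 notes. Position-5 pitches of the 5 shown cells: C3, E3, G3, Bb3, D4.
Each moves up a 3rd. Continuing: F4 → A4 → C5 → E5.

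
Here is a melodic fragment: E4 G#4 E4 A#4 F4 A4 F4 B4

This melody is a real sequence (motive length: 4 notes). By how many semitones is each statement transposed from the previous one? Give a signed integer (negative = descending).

With a 4-note motive the entries are E4, F4, each up a 2nd from the previous.
E4→F4 is 65 − 64 = 1 semitones.

1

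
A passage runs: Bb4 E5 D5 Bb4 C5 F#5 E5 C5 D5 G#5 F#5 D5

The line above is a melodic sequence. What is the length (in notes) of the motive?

4

Try groups of 4 (3 cells in 12 notes):
Bb4 E5 D5 Bb4 | C5 F#5 E5 C5 | D5 G#5 F#5 D5
That's a consistent up a 2nd shift per cell, and no other grouping gives one.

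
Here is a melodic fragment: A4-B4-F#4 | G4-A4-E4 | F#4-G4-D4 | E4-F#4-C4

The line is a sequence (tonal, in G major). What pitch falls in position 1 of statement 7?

B3

The unit is 3 notes. Position-1 pitches of the 4 shown cells: A4, G4, F#4, E4.
Extending down a 2nd: D4 → C4 → B3.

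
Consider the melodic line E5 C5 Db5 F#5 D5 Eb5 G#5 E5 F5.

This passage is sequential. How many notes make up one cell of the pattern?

3

There are 9 notes; a 3-note unit gives 3 cells:
E5 C5 Db5 | F#5 D5 Eb5 | G#5 E5 F5
Every group is a transposition up a 2nd of the one before; no shorter unit works.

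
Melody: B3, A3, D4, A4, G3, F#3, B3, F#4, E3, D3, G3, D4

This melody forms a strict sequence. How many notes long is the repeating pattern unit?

There are 12 notes; a 4-note unit gives 3 cells:
B3 A3 D4 A4 | G3 F#3 B3 F#4 | E3 D3 G3 D4
Every group is a transposition down a 3rd of the one before; no shorter unit works.

4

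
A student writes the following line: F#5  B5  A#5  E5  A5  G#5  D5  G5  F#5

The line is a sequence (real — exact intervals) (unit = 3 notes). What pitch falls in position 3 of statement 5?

With 3-note cells, note 3 of each statement runs A#5, G#5, F#5.
Each moves down a 2nd. Continuing: E5 → D5.

D5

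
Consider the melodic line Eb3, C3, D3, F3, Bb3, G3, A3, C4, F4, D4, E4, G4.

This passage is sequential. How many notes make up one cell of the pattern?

4

Try groups of 4 (3 cells in 12 notes):
Eb3 C3 D3 F3 | Bb3 G3 A3 C4 | F4 D4 E4 G4
Every group is a transposition up a 5th of the one before; no shorter unit works.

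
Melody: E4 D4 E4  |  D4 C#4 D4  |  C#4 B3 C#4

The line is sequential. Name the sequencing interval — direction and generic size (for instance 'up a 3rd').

down a 2nd

Unit = 3 notes; the statements start on E4, D4, C#4, moving down a 2nd each time.
From E4 to D4: down a 2nd.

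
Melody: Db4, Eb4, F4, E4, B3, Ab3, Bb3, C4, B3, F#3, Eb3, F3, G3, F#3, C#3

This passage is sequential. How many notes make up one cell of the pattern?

15 notes total. Splitting into 3 groups of 5:
Db4 Eb4 F4 E4 B3 | Ab3 Bb3 C4 B3 F#3 | Eb3 F3 G3 F#3 C#3
Each cell is the previous one down a 4th — so the unit is 5 notes.

5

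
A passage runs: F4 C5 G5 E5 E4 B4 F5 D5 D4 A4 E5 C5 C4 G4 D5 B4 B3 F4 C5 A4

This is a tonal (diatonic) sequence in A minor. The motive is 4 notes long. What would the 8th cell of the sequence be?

F3 C4 G4 E4

Taking 4-note groups, the heads are F4, E4, D4, C4, B3: the pattern moves down a 2nd.
Continuing the starts: A3 → G3 → F3.
So cell 8 is F3 C4 G4 E4.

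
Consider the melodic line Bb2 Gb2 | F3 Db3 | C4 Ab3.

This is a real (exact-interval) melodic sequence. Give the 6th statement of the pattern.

With a 2-note motive the entries are Bb2, F3, C4, each up a 5th from the previous.
Extending up a 5th: G4 → D5 → A5.
Statement 6 starts on A5 and keeps the same exact contour: A5 F5.

A5 F5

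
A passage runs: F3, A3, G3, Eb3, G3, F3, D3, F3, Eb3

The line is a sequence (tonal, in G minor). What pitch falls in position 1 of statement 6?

With 3-note cells, note 1 of each statement runs F3, Eb3, D3.
Extending down a 2nd: C3 → Bb2 → A2.

A2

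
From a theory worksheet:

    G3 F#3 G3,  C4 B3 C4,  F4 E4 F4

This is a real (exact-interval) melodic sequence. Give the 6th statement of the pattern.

Unit = 3 notes; the statements start on G3, C4, F4, moving up a 4th each time.
Continuing the starts: Bb4 → Eb5 → Ab5.
So cell 6 is Ab5 G5 Ab5.

Ab5 G5 Ab5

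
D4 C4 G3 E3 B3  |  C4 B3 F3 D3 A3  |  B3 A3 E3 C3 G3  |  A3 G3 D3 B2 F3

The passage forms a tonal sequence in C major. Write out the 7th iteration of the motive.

The 5-note cells begin on D4, C4, B3, A3 — each down a 2nd from the last.
Continuing the starts: G3 → F3 → E3.
So cell 7 is E3 D3 A2 F2 C3.

E3 D3 A2 F2 C3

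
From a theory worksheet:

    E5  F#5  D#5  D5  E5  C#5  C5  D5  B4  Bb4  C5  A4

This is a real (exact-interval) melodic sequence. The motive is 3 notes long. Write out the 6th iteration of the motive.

With a 3-note motive the entries are E5, D5, C5, Bb4, each down a 2nd from the previous.
Carrying on: Ab4 → Gb4.
So cell 6 is Gb4 Ab4 F4.

Gb4 Ab4 F4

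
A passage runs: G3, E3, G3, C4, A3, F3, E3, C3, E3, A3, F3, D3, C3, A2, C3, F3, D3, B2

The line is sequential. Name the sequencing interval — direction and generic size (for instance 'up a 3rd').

Unit = 6 notes; the statements start on G3, E3, C3, moving down a 3rd each time.
G3 to E3 is down a 3rd.

down a 3rd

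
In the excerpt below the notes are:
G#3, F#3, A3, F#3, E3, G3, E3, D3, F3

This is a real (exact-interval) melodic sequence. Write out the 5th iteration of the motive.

C3 Bb2 Db3

The 3-note cells begin on G#3, F#3, E3 — each down a 2nd from the last.
Extending down a 2nd: D3 → C3.
So cell 5 is C3 Bb2 Db3.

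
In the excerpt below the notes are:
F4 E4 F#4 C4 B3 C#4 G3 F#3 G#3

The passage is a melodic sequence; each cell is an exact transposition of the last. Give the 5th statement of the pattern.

Unit = 3 notes; the statements start on F4, C4, G3, moving down a 4th each time.
Extending down a 4th: D3 → A2.
From A2 the exact shape gives A2 G#2 A#2.

A2 G#2 A#2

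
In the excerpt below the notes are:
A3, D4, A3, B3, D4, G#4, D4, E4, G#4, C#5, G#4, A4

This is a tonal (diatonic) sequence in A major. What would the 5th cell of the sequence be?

Unit = 4 notes; the statements start on A3, D4, G#4, moving up a 4th each time.
Carrying on: C#5 → F#5.
From F#5 the diatonic shape gives F#5 B5 F#5 G#5.

F#5 B5 F#5 G#5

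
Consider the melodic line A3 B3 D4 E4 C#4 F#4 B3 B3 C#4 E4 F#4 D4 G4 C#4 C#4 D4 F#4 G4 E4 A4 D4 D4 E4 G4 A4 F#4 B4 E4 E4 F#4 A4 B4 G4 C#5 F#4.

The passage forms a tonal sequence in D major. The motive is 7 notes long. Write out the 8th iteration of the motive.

A4 B4 D5 E5 C#5 F#5 B4

The 7-note cells begin on A3, B3, C#4, D4, E4 — each up a 2nd from the last.
Continuing the starts: F#4 → G4 → A4.
So cell 8 is A4 B4 D5 E5 C#5 F#5 B4.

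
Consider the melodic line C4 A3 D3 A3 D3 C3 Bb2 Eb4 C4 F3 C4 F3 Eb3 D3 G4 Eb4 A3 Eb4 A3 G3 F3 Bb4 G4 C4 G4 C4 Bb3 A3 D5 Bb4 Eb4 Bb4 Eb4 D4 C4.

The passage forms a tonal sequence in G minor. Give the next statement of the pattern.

F5 D5 G4 D5 G4 F4 Eb4

The 7-note cells begin on C4, Eb4, G4, Bb4, D5 — each up a 3rd from the last.
Statement 6 starts on F5 and keeps the same diatonic contour: F5 D5 G4 D5 G4 F4 Eb4.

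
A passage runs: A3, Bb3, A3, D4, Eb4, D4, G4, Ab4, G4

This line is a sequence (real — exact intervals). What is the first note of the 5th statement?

The 3-note cells begin on A3, D4, G4 — each up a 4th from the last.
Continuing: C5 → F5. Statement 5 starts on F5.

F5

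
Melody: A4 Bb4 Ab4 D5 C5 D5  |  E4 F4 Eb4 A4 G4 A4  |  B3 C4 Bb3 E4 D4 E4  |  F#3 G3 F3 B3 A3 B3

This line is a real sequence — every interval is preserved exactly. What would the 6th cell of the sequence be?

G#2 A2 G2 C#3 B2 C#3

With a 6-note motive the entries are A4, E4, B3, F#3, each down a 4th from the previous.
Continuing the starts: C#3 → G#2.
So cell 6 is G#2 A2 G2 C#3 B2 C#3.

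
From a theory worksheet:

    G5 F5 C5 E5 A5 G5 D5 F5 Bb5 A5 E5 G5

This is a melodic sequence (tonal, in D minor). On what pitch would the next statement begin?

With a 4-note motive the entries are G5, A5, Bb5, each up a 2nd from the previous.
The next head, up a 2nd from Bb5, is C6.

C6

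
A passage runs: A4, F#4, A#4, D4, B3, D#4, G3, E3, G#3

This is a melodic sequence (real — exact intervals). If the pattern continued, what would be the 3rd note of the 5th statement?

With 3-note cells, note 3 of each statement runs A#4, D#4, G#3.
Each moves down a 5th. Continuing: C#3 → F#2.

F#2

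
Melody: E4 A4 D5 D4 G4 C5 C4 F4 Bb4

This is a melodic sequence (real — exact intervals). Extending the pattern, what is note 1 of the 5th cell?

Ab3

With 3-note cells, note 1 of each statement runs E4, D4, C4.
Extending down a 2nd: Bb3 → Ab3.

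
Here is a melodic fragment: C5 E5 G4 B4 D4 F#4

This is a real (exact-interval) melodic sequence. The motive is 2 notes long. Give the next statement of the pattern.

The 2-note cells begin on C5, G4, D4 — each down a 4th from the last.
So cell 4 is A3 C#4.

A3 C#4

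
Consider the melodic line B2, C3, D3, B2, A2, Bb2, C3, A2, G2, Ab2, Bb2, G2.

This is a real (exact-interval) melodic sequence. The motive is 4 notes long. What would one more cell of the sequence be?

With a 4-note motive the entries are B2, A2, G2, each down a 2nd from the previous.
From F2 the exact shape gives F2 Gb2 Ab2 F2.

F2 Gb2 Ab2 F2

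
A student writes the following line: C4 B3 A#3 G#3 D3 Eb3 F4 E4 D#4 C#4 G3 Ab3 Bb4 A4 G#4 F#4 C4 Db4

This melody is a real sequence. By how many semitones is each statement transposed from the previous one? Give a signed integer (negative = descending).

5

Taking 6-note groups, the heads are C4, F4, Bb4: the pattern moves up a 4th.
C4 to F4 spans +5 semitones.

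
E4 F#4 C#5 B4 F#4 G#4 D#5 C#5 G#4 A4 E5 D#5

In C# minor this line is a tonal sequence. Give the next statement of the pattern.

Taking 4-note groups, the heads are E4, F#4, G#4: the pattern moves up a 2nd.
From A4 the diatonic shape gives A4 B4 F#5 E5.

A4 B4 F#5 E5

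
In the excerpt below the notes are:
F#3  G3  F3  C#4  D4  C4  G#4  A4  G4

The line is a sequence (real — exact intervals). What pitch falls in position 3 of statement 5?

A5

With 3-note cells, note 3 of each statement runs F3, C4, G4.
Each moves up a 5th. Continuing: D5 → A5.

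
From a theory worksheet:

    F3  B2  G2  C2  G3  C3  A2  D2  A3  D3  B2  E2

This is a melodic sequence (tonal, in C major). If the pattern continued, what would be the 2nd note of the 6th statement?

G3

Grouping in 4s, the 2nd note of each cell is B2, C3, D3.
Extending up a 2nd: E3 → F3 → G3.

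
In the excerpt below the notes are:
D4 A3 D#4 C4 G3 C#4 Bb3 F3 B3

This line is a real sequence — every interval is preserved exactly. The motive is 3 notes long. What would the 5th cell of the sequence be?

Gb3 Db3 G3

The 3-note cells begin on D4, C4, Bb3 — each down a 2nd from the last.
Continuing the starts: Ab3 → Gb3.
So cell 5 is Gb3 Db3 G3.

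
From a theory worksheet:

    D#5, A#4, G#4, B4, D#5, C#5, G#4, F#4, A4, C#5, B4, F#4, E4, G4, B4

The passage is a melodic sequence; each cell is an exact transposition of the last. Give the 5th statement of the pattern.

G4 D4 C4 Eb4 G4

Unit = 5 notes; the statements start on D#5, C#5, B4, moving down a 2nd each time.
Carrying on: A4 → G4.
So cell 5 is G4 D4 C4 Eb4 G4.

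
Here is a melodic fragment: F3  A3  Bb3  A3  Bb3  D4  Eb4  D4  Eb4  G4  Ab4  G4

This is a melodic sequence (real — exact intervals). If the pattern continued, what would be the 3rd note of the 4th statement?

The unit is 4 notes. Position-3 pitches of the 3 shown cells: Bb3, Eb4, Ab4.
Each moves up a 4th; the next is Db5.

Db5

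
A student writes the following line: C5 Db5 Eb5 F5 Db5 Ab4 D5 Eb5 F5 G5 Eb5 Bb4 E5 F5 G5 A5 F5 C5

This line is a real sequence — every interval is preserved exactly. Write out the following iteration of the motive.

With a 6-note motive the entries are C5, D5, E5, each up a 2nd from the previous.
Statement 4 starts on F#5 and keeps the same exact contour: F#5 G5 A5 B5 G5 D5.

F#5 G5 A5 B5 G5 D5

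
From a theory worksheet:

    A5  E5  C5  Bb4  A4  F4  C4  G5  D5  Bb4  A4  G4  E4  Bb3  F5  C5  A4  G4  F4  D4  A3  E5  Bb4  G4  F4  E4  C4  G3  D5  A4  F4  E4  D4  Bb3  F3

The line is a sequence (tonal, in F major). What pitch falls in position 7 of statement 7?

Grouping in 7s, the 7th note of each cell is C4, Bb3, A3, G3, F3.
Extending down a 2nd: E3 → D3.

D3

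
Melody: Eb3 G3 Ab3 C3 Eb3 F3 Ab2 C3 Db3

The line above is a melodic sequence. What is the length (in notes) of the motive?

3

9 notes total. Splitting into 3 groups of 3:
Eb3 G3 Ab3 | C3 Eb3 F3 | Ab2 C3 Db3
Every group is a transposition down a 3rd of the one before; no shorter unit works.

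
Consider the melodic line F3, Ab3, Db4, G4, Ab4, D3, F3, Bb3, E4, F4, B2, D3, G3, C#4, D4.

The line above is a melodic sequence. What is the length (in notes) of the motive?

Try groups of 5 (3 cells in 15 notes):
F3 Ab3 Db4 G4 Ab4 | D3 F3 Bb3 E4 F4 | B2 D3 G3 C#4 D4
Every group is a transposition down a 3rd of the one before; no shorter unit works.

5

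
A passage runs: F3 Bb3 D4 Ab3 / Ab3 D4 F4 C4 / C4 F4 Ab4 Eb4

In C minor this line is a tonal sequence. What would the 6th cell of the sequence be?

Taking 4-note groups, the heads are F3, Ab3, C4: the pattern moves up a 3rd.
Extending up a 3rd: Eb4 → G4 → Bb4.
From Bb4 the diatonic shape gives Bb4 Eb5 G5 D5.

Bb4 Eb5 G5 D5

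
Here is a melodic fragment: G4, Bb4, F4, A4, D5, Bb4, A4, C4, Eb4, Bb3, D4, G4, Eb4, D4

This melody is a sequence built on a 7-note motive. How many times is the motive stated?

2

14 notes in groups of 7 gives 14/7 = 2 statements.
Starts: G4, C4 — each down a 5th.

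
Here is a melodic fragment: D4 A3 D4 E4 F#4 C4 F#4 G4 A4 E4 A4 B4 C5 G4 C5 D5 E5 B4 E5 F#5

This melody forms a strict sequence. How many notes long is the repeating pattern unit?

Try groups of 4 (5 cells in 20 notes):
D4 A3 D4 E4 | F#4 C4 F#4 G4 | A4 E4 A4 B4 | C5 G4 C5 D5 | E5 B4 E5 F#5
Each cell is the previous one up a 3rd — so the unit is 4 notes.

4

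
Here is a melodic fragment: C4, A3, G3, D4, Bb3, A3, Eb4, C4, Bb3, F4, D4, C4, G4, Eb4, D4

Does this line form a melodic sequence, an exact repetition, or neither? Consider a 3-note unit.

sequence

Each 3-note cell is the previous one transposed up a 2nd.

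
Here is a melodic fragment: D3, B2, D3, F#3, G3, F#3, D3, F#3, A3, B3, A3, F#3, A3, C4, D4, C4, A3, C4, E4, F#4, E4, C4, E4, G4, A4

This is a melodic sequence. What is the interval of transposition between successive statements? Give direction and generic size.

up a 3rd

Taking 5-note groups, the heads are D3, F#3, A3, C4, E4: the pattern moves up a 3rd.
From D3 to F#3: up a 3rd.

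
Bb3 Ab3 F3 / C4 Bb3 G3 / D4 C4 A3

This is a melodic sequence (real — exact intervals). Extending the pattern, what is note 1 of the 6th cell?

With 3-note cells, note 1 of each statement runs Bb3, C4, D4.
Extending up a 2nd: E4 → F#4 → G#4.

G#4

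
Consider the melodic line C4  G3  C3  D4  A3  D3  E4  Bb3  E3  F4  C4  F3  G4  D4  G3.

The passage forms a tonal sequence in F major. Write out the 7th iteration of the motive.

Bb4 F4 Bb3

Taking 3-note groups, the heads are C4, D4, E4, F4, G4: the pattern moves up a 2nd.
Carrying on: A4 → Bb4.
So cell 7 is Bb4 F4 Bb3.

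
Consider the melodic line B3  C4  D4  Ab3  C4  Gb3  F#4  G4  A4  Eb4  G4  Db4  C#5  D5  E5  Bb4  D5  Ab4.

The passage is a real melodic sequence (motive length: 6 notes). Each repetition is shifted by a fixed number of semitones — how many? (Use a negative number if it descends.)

With a 6-note motive the entries are B3, F#4, C#5, each up a 5th from the previous.
B3 to F#4 spans +7 semitones.

7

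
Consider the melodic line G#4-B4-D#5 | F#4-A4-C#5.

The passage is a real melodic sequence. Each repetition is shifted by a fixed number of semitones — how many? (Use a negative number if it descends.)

-2

The 3-note cells begin on G#4, F#4 — each down a 2nd from the last.
G#4 to F#4 spans -2 semitones.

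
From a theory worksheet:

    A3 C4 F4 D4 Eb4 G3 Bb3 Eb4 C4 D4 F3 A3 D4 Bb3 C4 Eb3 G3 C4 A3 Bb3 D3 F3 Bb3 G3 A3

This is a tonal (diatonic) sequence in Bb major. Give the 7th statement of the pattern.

Bb2 D3 G3 Eb3 F3

Taking 5-note groups, the heads are A3, G3, F3, Eb3, D3: the pattern moves down a 2nd.
Continuing the starts: C3 → Bb2.
So cell 7 is Bb2 D3 G3 Eb3 F3.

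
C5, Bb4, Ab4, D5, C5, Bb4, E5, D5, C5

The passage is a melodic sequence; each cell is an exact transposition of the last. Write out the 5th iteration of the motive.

Unit = 3 notes; the statements start on C5, D5, E5, moving up a 2nd each time.
Continuing the starts: F#5 → G#5.
So cell 5 is G#5 F#5 E5.

G#5 F#5 E5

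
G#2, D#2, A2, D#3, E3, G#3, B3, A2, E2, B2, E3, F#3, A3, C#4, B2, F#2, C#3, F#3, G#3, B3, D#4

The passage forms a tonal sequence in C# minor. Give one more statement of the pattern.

With a 7-note motive the entries are G#2, A2, B2, each up a 2nd from the previous.
Statement 4 starts on C#3 and keeps the same diatonic contour: C#3 G#2 D#3 G#3 A3 C#4 E4.

C#3 G#2 D#3 G#3 A3 C#4 E4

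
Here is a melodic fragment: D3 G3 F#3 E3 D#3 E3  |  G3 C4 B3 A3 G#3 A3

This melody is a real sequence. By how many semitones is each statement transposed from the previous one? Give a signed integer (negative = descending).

5

Taking 6-note groups, the heads are D3, G3: the pattern moves up a 4th.
Counting half-steps from D3 to G3: 5.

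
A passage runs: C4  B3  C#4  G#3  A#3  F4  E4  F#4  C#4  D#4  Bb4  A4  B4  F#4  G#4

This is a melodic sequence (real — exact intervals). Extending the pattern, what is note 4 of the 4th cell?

B4

With 5-note cells, note 4 of each statement runs G#3, C#4, F#4.
One more up a 4th gives B4.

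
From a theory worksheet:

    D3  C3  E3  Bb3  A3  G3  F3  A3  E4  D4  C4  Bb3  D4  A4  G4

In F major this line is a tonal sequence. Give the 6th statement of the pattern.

Taking 5-note groups, the heads are D3, G3, C4: the pattern moves up a 4th.
Extending up a 4th: F4 → Bb4 → E5.
From E5 the diatonic shape gives E5 D5 F5 C6 Bb5.

E5 D5 F5 C6 Bb5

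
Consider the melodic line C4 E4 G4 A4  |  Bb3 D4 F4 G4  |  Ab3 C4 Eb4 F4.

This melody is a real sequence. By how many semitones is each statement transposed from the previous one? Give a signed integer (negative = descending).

-2

The 4-note cells begin on C4, Bb3, Ab3 — each down a 2nd from the last.
C4 to Bb3 spans -2 semitones.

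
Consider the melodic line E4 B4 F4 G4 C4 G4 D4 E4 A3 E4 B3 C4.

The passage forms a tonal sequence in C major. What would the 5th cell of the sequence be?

With a 4-note motive the entries are E4, C4, A3, each down a 3rd from the previous.
Carrying on: F3 → D3.
From D3 the diatonic shape gives D3 A3 E3 F3.

D3 A3 E3 F3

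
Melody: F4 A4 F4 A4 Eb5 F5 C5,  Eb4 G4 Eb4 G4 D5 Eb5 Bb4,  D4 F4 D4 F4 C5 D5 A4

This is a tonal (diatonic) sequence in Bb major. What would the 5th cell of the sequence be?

Bb3 D4 Bb3 D4 A4 Bb4 F4

Unit = 7 notes; the statements start on F4, Eb4, D4, moving down a 2nd each time.
Continuing the starts: C4 → Bb3.
So cell 5 is Bb3 D4 Bb3 D4 A4 Bb4 F4.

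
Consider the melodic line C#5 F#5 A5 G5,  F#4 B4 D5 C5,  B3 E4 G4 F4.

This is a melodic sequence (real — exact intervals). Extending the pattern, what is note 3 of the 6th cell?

With 4-note cells, note 3 of each statement runs A5, D5, G4.
Extending down a 5th: C4 → F3 → Bb2.

Bb2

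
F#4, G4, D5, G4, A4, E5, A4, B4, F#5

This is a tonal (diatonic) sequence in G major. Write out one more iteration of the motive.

B4 C5 G5

With a 3-note motive the entries are F#4, G4, A4, each up a 2nd from the previous.
From B4 the diatonic shape gives B4 C5 G5.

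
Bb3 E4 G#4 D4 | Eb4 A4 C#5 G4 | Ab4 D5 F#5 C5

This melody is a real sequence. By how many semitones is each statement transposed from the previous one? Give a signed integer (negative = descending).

5

Taking 4-note groups, the heads are Bb3, Eb4, Ab4: the pattern moves up a 4th.
Counting half-steps from Bb3 to Eb4: 5.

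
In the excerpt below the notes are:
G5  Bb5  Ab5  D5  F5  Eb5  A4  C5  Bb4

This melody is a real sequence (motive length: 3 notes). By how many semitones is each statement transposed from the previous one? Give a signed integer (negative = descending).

-5

The 3-note cells begin on G5, D5, A4 — each down a 4th from the last.
G5 to D5 spans -5 semitones.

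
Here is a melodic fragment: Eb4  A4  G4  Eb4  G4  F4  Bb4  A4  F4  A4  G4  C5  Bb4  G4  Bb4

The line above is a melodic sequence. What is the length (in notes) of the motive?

There are 15 notes; a 5-note unit gives 3 cells:
Eb4 A4 G4 Eb4 G4 | F4 Bb4 A4 F4 A4 | G4 C5 Bb4 G4 Bb4
That's a consistent up a 2nd shift per cell, and no other grouping gives one.

5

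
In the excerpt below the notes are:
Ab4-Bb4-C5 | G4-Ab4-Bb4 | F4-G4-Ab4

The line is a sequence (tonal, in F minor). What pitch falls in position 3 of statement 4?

Grouping in 3s, the 3rd note of each cell is C5, Bb4, Ab4.
From Ab4, down a 2nd gives G4.

G4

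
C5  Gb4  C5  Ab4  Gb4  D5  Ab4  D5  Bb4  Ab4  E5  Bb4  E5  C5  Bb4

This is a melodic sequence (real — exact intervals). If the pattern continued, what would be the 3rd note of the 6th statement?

A#5

With 5-note cells, note 3 of each statement runs C5, D5, E5.
Extending up a 2nd: F#5 → G#5 → A#5.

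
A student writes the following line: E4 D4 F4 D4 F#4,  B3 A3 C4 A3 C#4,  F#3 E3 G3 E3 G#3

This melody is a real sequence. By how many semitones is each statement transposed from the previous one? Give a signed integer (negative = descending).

Taking 5-note groups, the heads are E4, B3, F#3: the pattern moves down a 4th.
E4→B3 is 59 − 64 = -5 semitones.

-5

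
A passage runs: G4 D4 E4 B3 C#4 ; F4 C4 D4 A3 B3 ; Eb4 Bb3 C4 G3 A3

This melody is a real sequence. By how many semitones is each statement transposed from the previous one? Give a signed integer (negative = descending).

-2

With a 5-note motive the entries are G4, F4, Eb4, each down a 2nd from the previous.
G4 to F4 spans -2 semitones.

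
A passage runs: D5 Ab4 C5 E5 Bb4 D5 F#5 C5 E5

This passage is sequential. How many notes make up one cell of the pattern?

Try groups of 3 (3 cells in 9 notes):
D5 Ab4 C5 | E5 Bb4 D5 | F#5 C5 E5
Each cell is the previous one up a 2nd — so the unit is 3 notes.

3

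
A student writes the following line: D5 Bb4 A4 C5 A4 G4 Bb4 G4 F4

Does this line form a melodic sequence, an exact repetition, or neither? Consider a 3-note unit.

sequence

Each 3-note cell is the previous one transposed down a 2nd.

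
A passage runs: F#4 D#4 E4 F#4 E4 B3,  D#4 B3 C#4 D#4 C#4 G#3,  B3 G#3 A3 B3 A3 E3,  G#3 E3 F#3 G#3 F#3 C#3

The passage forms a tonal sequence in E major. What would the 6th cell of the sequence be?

Unit = 6 notes; the statements start on F#4, D#4, B3, G#3, moving down a 3rd each time.
Carrying on: E3 → C#3.
From C#3 the diatonic shape gives C#3 A2 B2 C#3 B2 F#2.

C#3 A2 B2 C#3 B2 F#2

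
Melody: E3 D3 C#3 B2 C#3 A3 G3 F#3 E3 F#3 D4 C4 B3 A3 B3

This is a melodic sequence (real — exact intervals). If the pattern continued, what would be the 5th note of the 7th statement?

Grouping in 5s, the 5th note of each cell is C#3, F#3, B3.
Each moves up a 4th. Continuing: E4 → A4 → D5 → G5.

G5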